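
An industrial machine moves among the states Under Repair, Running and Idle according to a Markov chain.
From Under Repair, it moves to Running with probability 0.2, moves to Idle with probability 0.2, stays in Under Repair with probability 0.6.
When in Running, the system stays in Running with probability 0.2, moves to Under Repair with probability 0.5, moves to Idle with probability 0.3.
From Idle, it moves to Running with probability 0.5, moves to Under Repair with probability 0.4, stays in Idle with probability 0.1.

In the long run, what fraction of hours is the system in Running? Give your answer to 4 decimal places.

0.2617

Let the stationary distribution be π with π = πP and π_1 + π_2 + π_3 = 1.
π_1 = 0.6·π_1 + 0.5·π_2 + 0.4·π_3
π_2 = 0.2·π_1 + 0.2·π_2 + 0.5·π_3
Solving with the normalization constraint gives π = (0.5327, 0.2617, 0.2056).
So the stationary probability of Running is 0.2617.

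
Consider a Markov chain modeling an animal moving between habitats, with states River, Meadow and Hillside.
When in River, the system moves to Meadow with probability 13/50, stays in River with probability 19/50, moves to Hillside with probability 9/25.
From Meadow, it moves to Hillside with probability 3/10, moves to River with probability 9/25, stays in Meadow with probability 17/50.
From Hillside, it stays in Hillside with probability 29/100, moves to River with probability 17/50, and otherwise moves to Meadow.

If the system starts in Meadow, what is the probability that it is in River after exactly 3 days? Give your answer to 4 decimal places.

Propagate the distribution vector 3 days from Meadow.
After 0 days: (0.0000, 1.0000, 0.0000)
After 1 day: (0.3600, 0.3400, 0.3000)
After 2 days: (0.3612, 0.3202, 0.3186)
After 3 days: (0.3609, 0.3207, 0.3185)
P(in River after 3 days) = 0.3609

0.3609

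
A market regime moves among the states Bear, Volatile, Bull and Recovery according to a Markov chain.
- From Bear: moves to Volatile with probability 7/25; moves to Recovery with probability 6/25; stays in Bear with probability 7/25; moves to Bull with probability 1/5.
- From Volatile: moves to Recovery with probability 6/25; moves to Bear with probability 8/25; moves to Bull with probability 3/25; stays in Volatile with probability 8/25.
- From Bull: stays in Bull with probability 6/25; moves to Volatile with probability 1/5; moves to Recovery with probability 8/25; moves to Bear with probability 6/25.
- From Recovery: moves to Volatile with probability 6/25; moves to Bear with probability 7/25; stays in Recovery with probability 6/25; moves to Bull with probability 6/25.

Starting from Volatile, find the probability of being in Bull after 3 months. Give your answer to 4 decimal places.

0.1956

Propagate the distribution vector 3 months from Volatile.
After 0 months: (0.0000, 1.0000, 0.0000, 0.0000)
After 1 month: (0.3200, 0.3200, 0.1200, 0.2400)
After 2 months: (0.2880, 0.2736, 0.1888, 0.2496)
After 3 months: (0.2834, 0.2659, 0.1956, 0.2551)
P(in Bull after 3 months) = 0.1956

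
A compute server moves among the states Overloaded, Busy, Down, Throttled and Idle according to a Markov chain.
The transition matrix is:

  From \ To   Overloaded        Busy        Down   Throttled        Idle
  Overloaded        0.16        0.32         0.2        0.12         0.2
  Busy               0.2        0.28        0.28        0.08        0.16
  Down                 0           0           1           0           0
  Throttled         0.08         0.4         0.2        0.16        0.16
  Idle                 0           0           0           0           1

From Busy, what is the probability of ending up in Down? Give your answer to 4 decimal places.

0.6066

Let h(s) be the probability of absorption at Down starting from transient state s. Then h(Down) = 1 and h(Idle) = 0. By first-step analysis:
h(Overloaded) = 0.16·h(Overloaded) + 0.32·h(Busy) + 0.2·1 + 0.12·h(Throttled) + 0.2·0
h(Busy) = 0.2·h(Overloaded) + 0.28·h(Busy) + 0.28·1 + 0.08·h(Throttled) + 0.16·0
h(Throttled) = 0.08·h(Overloaded) + 0.4·h(Busy) + 0.2·1 + 0.16·h(Throttled) + 0.16·0
Solving: h(Overloaded) = 0.5520, h(Busy) = 0.6066, h(Throttled) = 0.5795.
Starting from Busy, the probability is 0.6066.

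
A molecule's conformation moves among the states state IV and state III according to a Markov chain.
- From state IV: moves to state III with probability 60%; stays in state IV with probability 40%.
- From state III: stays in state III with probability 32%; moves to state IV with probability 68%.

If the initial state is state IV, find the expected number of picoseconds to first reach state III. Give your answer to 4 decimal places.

Let t(s) be the expected number of picoseconds to first reach state III from state s, with t(state III) = 0. Conditioning on the first picosecond:
t(state IV) = 1 + 0.4·t(state IV)
Solving: t(state IV) = 1.6667.
Expected picoseconds from state IV to state III: 1.6667.

1.6667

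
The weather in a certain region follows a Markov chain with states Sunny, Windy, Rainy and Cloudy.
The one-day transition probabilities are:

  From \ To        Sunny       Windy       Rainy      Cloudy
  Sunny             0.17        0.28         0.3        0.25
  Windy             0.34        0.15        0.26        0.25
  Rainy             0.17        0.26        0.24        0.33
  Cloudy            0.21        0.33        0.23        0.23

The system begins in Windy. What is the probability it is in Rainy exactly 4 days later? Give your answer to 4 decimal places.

0.2560

Propagate the distribution vector 4 days from Windy.
After 0 days: (0.0000, 1.0000, 0.0000, 0.0000)
After 1 day: (0.3400, 0.1500, 0.2600, 0.2500)
After 2 days: (0.2055, 0.2678, 0.2609, 0.2658)
After 3 days: (0.2262, 0.2533, 0.2550, 0.2656)
After 4 days: (0.2237, 0.2553, 0.2560, 0.2651)
P(in Rainy after 4 days) = 0.2560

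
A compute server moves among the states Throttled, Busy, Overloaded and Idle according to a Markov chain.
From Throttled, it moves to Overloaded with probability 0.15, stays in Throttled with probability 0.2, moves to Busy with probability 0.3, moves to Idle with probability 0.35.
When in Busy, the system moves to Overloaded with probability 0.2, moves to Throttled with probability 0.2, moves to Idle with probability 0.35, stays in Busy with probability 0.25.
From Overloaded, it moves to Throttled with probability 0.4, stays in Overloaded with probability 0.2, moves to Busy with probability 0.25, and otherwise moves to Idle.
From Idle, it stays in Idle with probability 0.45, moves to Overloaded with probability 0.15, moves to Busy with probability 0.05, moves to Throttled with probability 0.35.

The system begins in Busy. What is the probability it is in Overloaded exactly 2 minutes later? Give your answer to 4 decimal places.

Propagate the distribution vector 2 minutes from Busy.
After 0 minutes: (0.0000, 1.0000, 0.0000, 0.0000)
After 1 minute: (0.2000, 0.2500, 0.2000, 0.3500)
After 2 minutes: (0.2925, 0.1900, 0.1725, 0.3450)
P(in Overloaded after 2 minutes) = 0.1725

0.1725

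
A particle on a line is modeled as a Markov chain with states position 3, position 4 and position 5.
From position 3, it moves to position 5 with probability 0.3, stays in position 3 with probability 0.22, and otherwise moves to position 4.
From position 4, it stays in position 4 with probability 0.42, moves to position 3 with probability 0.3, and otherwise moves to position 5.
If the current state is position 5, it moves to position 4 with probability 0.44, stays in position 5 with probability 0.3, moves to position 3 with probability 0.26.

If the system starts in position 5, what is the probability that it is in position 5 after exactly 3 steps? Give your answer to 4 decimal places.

0.2912

Propagate the distribution vector 3 steps from position 5.
After 0 steps: (0.0000, 0.0000, 1.0000)
After 1 step: (0.2600, 0.4400, 0.3000)
After 2 steps: (0.2672, 0.4416, 0.2912)
After 3 steps: (0.2670, 0.4419, 0.2912)
P(in position 5 after 3 steps) = 0.2912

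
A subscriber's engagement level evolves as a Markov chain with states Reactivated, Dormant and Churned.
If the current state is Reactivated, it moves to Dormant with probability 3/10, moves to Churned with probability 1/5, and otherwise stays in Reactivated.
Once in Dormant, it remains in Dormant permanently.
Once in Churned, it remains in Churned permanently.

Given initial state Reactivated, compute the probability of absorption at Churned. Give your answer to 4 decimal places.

0.4000

Let h(s) be the probability of absorption at Churned starting from transient state s. Then h(Churned) = 1 and h(Dormant) = 0. By first-step analysis:
h(Reactivated) = 0.5·h(Reactivated) + 0.3·0 + 0.2·1
Solving: h(Reactivated) = 0.4000.
Starting from Reactivated, the probability is 0.4000.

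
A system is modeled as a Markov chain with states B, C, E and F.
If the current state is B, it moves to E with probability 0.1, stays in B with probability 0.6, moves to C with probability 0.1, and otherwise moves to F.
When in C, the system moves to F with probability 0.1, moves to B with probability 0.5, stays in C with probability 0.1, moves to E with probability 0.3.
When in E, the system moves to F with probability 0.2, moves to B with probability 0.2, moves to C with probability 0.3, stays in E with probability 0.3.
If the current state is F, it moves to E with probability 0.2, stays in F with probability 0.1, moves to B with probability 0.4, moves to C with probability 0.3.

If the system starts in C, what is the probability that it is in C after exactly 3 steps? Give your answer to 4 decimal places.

0.1740

Propagate the distribution vector 3 steps from C.
After 0 steps: (0.0000, 1.0000, 0.0000, 0.0000)
After 1 step: (0.5000, 0.1000, 0.3000, 0.1000)
After 2 steps: (0.4500, 0.1800, 0.1900, 0.1800)
After 3 steps: (0.4700, 0.1740, 0.1920, 0.1640)
P(in C after 3 steps) = 0.1740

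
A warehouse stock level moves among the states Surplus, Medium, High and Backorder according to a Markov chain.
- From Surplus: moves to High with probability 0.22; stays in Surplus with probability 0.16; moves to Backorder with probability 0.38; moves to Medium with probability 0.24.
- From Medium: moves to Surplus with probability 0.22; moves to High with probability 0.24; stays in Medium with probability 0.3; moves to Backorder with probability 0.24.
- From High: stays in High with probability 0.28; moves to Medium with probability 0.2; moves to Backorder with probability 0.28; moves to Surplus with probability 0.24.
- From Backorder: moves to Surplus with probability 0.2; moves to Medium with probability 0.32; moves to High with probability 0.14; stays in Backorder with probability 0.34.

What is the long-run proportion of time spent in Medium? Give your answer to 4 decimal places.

0.2725

Let the stationary distribution be π with π = πP and π_1 + π_2 + π_3 + π_4 = 1.
π_1 = 0.16·π_1 + 0.22·π_2 + 0.24·π_3 + 0.2·π_4
π_2 = 0.24·π_1 + 0.3·π_2 + 0.2·π_3 + 0.32·π_4
π_3 = 0.22·π_1 + 0.24·π_2 + 0.28·π_3 + 0.14·π_4
Solving with the normalization constraint gives π = (0.2058, 0.2725, 0.2136, 0.3082).
So the stationary probability of Medium is 0.2725.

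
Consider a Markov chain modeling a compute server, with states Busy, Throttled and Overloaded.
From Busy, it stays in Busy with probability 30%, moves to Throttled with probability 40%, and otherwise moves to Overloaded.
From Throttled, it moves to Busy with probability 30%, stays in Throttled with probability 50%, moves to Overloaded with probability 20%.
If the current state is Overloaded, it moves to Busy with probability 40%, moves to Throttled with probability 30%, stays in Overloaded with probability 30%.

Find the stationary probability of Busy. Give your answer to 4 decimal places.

Let the stationary distribution be π with π = πP and π_1 + π_2 + π_3 = 1.
π_1 = 0.3·π_1 + 0.3·π_2 + 0.4·π_3
π_2 = 0.4·π_1 + 0.5·π_2 + 0.3·π_3
Solving with the normalization constraint gives π = (0.3258, 0.4157, 0.2584).
So the stationary probability of Busy is 0.3258.

0.3258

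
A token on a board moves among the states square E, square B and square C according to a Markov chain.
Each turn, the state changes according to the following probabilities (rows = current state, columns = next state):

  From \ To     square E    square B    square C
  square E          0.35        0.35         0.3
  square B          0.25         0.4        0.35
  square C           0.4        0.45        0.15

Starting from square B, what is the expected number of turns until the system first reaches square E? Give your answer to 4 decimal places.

Let t(s) be the expected number of turns to first reach square E from state s, with t(square E) = 0. Conditioning on the first turn:
t(square B) = 1 + 0.4·t(square B) + 0.35·t(square C)
t(square C) = 1 + 0.45·t(square B) + 0.15·t(square C)
Solving: t(square B) = 3.4043, t(square C) = 2.9787.
Expected turns from square B to square E: 3.4043.

3.4043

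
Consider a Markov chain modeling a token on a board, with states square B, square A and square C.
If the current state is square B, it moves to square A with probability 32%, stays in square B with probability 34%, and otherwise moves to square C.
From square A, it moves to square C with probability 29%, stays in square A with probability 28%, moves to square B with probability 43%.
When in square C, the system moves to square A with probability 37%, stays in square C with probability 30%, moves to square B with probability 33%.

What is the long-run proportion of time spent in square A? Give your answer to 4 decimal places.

0.3227

Let the stationary distribution be π with π = πP and π_1 + π_2 + π_3 = 1.
π_1 = 0.34·π_1 + 0.43·π_2 + 0.33·π_3
π_2 = 0.32·π_1 + 0.28·π_2 + 0.37·π_3
Solving with the normalization constraint gives π = (0.3659, 0.3227, 0.3114).
So the stationary probability of square A is 0.3227.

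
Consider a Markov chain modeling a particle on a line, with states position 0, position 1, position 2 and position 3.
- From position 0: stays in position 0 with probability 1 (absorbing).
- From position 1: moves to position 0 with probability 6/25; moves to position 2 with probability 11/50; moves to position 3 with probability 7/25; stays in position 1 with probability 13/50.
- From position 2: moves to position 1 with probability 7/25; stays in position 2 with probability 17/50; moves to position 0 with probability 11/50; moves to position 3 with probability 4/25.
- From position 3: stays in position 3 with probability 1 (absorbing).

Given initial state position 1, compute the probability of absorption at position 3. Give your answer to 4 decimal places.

Let h(s) be the probability of absorption at position 3 starting from transient state s. Then h(position 3) = 1 and h(position 0) = 0. By first-step analysis:
h(position 1) = 0.24·0 + 0.26·h(position 1) + 0.22·h(position 2) + 0.28·1
h(position 2) = 0.22·0 + 0.28·h(position 1) + 0.34·h(position 2) + 0.16·1
Solving: h(position 1) = 0.5155, h(position 2) = 0.4611.
Starting from position 1, the probability is 0.5155.

0.5155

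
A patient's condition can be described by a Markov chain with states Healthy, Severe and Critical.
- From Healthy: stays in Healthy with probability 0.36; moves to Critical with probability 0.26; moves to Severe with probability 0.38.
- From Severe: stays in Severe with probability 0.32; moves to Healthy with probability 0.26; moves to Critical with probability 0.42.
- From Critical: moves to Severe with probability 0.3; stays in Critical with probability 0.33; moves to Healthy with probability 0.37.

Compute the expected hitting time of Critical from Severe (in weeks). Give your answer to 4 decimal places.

2.6754

Let t(s) be the expected number of weeks to first reach Critical from state s, with t(Critical) = 0. Conditioning on the first week:
t(Healthy) = 1 + 0.36·t(Healthy) + 0.38·t(Severe)
t(Severe) = 1 + 0.26·t(Healthy) + 0.32·t(Severe)
Solving: t(Healthy) = 3.1510, t(Severe) = 2.6754.
Expected weeks from Severe to Critical: 2.6754.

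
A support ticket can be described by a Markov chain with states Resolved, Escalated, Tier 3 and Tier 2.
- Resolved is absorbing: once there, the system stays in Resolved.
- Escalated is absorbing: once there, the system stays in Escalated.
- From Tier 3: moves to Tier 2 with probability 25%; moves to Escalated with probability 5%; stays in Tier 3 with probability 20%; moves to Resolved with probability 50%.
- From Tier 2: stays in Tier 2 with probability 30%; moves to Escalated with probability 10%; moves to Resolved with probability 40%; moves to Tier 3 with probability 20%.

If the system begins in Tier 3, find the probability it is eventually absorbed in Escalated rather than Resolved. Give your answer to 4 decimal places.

0.1176

Let h(s) be the probability of absorption at Escalated starting from transient state s. Then h(Escalated) = 1 and h(Resolved) = 0. By first-step analysis:
h(Tier 3) = 0.5·0 + 0.05·1 + 0.2·h(Tier 3) + 0.25·h(Tier 2)
h(Tier 2) = 0.4·0 + 0.1·1 + 0.2·h(Tier 3) + 0.3·h(Tier 2)
Solving: h(Tier 3) = 0.1176, h(Tier 2) = 0.1765.
Starting from Tier 3, the probability is 0.1176.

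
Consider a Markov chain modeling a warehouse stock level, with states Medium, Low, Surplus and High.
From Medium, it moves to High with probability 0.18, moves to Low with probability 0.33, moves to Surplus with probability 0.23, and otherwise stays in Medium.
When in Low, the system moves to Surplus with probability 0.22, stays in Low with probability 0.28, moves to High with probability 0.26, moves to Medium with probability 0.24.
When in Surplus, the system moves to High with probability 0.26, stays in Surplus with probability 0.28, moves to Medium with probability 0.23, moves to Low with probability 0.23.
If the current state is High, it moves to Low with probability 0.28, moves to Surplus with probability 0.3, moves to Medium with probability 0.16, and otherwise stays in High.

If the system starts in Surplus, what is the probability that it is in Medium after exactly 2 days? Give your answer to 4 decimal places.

0.2210

Propagate the distribution vector 2 days from Surplus.
After 0 days: (0.0000, 0.0000, 1.0000, 0.0000)
After 1 day: (0.2300, 0.2300, 0.2800, 0.2600)
After 2 days: (0.2210, 0.2775, 0.2599, 0.2416)
P(in Medium after 2 days) = 0.2210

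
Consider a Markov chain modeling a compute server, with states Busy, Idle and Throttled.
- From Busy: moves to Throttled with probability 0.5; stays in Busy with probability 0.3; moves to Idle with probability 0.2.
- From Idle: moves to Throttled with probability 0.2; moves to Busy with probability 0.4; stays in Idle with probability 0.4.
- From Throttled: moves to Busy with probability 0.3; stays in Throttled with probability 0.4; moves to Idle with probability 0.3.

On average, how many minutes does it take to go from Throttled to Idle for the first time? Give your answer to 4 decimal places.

3.7037

Let t(s) be the expected number of minutes to first reach Idle from state s, with t(Idle) = 0. Conditioning on the first minute:
t(Busy) = 1 + 0.3·t(Busy) + 0.5·t(Throttled)
t(Throttled) = 1 + 0.3·t(Busy) + 0.4·t(Throttled)
Solving: t(Busy) = 4.0741, t(Throttled) = 3.7037.
Expected minutes from Throttled to Idle: 3.7037.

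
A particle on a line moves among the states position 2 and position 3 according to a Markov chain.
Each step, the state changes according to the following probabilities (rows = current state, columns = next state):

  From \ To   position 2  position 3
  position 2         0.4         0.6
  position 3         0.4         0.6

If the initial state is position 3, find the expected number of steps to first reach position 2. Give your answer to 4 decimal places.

2.5000

Let t(s) be the expected number of steps to first reach position 2 from state s, with t(position 2) = 0. Conditioning on the first step:
t(position 3) = 1 + 0.6·t(position 3)
Solving: t(position 3) = 2.5000.
Expected steps from position 3 to position 2: 2.5000.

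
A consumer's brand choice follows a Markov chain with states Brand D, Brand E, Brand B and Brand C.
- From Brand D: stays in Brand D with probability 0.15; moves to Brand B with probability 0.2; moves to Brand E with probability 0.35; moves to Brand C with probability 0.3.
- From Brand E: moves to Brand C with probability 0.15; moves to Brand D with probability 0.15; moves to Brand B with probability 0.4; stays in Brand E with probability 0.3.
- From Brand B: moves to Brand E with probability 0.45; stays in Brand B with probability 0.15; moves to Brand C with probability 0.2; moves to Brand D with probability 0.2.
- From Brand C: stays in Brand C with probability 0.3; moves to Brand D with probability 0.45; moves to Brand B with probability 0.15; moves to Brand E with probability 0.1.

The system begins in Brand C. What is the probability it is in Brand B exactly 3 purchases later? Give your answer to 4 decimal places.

0.2336

Propagate the distribution vector 3 purchases from Brand C.
After 0 purchases: (0.0000, 0.0000, 0.0000, 1.0000)
After 1 purchase: (0.4500, 0.1000, 0.1500, 0.3000)
After 2 purchases: (0.2475, 0.2850, 0.1975, 0.2700)
After 3 purchases: (0.2409, 0.2880, 0.2336, 0.2375)
P(in Brand B after 3 purchases) = 0.2336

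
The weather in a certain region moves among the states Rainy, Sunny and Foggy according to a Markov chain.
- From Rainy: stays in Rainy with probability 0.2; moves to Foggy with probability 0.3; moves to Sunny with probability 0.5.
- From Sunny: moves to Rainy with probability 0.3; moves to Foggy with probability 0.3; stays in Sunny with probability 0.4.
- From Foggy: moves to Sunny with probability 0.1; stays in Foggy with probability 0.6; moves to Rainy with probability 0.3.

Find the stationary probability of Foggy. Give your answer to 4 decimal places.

Let the stationary distribution be π with π = πP and π_1 + π_2 + π_3 = 1.
π_1 = 0.2·π_1 + 0.3·π_2 + 0.3·π_3
π_2 = 0.5·π_1 + 0.4·π_2 + 0.1·π_3
Solving with the normalization constraint gives π = (0.2727, 0.2987, 0.4286).
So the stationary probability of Foggy is 0.4286.

0.4286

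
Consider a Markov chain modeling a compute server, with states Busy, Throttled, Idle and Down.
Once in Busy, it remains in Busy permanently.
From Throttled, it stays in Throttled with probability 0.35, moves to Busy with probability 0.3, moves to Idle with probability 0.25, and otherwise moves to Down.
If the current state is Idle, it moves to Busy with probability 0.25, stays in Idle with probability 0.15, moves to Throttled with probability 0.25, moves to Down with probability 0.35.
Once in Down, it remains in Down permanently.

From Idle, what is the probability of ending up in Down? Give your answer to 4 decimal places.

0.5153

Let h(s) be the probability of absorption at Down starting from transient state s. Then h(Down) = 1 and h(Busy) = 0. By first-step analysis:
h(Throttled) = 0.3·0 + 0.35·h(Throttled) + 0.25·h(Idle) + 0.1·1
h(Idle) = 0.25·0 + 0.25·h(Throttled) + 0.15·h(Idle) + 0.35·1
Solving: h(Throttled) = 0.3520, h(Idle) = 0.5153.
Starting from Idle, the probability is 0.5153.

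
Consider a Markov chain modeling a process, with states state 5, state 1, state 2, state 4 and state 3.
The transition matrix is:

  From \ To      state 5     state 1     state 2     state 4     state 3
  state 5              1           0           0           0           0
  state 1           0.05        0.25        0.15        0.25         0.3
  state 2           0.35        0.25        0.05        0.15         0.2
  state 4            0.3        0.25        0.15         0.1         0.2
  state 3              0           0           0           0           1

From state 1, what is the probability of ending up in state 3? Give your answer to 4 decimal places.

0.6513

Let h(s) be the probability of absorption at state 3 starting from transient state s. Then h(state 3) = 1 and h(state 5) = 0. By first-step analysis:
h(state 1) = 0.05·0 + 0.25·h(state 1) + 0.15·h(state 2) + 0.25·h(state 4) + 0.3·1
h(state 2) = 0.35·0 + 0.25·h(state 1) + 0.05·h(state 2) + 0.15·h(state 4) + 0.2·1
h(state 4) = 0.3·0 + 0.25·h(state 1) + 0.15·h(state 2) + 0.1·h(state 4) + 0.2·1
Solving: h(state 1) = 0.6513, h(state 2) = 0.4576, h(state 4) = 0.4794.
Starting from state 1, the probability is 0.6513.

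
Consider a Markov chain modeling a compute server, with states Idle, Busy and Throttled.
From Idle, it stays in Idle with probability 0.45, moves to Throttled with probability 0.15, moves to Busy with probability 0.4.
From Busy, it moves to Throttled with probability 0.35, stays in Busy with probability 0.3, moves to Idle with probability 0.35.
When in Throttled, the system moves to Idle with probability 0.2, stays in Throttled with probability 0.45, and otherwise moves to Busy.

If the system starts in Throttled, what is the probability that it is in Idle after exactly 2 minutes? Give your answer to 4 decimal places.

Sum over the intermediate state after 1 minute:
P = P(Throttled→Idle)·P(Idle→Idle) + P(Throttled→Busy)·P(Busy→Idle) + P(Throttled→Throttled)·P(Throttled→Idle)
  = 0.2×0.45 + 0.35×0.35 + 0.45×0.2
  = 0.0900 + 0.1225 + 0.0900 = 0.3025

0.3025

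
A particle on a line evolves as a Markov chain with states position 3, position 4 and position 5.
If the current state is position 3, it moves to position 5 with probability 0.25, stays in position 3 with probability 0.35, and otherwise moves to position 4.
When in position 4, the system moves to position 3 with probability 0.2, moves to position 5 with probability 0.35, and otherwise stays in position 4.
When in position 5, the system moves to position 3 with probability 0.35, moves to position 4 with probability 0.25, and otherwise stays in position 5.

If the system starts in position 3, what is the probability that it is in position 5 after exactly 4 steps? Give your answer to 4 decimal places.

0.3376

Propagate the distribution vector 4 steps from position 3.
After 0 steps: (1.0000, 0.0000, 0.0000)
After 1 step: (0.3500, 0.4000, 0.2500)
After 2 steps: (0.2900, 0.3825, 0.3275)
After 3 steps: (0.2926, 0.3700, 0.3374)
After 4 steps: (0.2945, 0.3679, 0.3376)
P(in position 5 after 4 steps) = 0.3376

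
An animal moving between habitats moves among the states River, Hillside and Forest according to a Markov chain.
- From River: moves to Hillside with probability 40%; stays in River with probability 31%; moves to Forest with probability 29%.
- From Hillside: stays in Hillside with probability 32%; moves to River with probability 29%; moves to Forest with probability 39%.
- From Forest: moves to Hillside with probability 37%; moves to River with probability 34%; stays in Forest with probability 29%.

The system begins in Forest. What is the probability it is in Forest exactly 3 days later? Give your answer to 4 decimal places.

Propagate the distribution vector 3 days from Forest.
After 0 days: (0.0000, 0.0000, 1.0000)
After 1 day: (0.3400, 0.3700, 0.2900)
After 2 days: (0.3113, 0.3617, 0.3270)
After 3 days: (0.3126, 0.3613, 0.3262)
P(in Forest after 3 days) = 0.3262

0.3262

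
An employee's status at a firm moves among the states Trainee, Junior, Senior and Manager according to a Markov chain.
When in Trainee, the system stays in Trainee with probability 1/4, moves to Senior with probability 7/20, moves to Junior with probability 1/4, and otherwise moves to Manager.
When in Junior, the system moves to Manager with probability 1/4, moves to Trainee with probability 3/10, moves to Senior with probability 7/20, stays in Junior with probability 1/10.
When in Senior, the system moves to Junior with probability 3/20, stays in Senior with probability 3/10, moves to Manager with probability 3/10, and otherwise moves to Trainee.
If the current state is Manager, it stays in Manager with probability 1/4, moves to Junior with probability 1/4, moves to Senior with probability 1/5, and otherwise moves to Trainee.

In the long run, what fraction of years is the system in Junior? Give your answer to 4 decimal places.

Let the stationary distribution be π with π = πP and π_1 + π_2 + π_3 + π_4 = 1.
π_1 = 0.25·π_1 + 0.3·π_2 + 0.25·π_3 + 0.3·π_4
π_2 = 0.25·π_1 + 0.1·π_2 + 0.15·π_3 + 0.25·π_4
π_3 = 0.35·π_1 + 0.35·π_2 + 0.3·π_3 + 0.2·π_4
Solving with the normalization constraint gives π = (0.2715, 0.1914, 0.2994, 0.2378).
So the stationary probability of Junior is 0.1914.

0.1914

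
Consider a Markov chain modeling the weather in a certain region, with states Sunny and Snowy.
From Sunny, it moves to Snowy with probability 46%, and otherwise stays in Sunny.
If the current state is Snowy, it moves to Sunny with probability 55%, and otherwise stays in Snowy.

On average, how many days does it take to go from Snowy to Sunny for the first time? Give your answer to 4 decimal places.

Let t(s) be the expected number of days to first reach Sunny from state s, with t(Sunny) = 0. Conditioning on the first day:
t(Snowy) = 1 + 0.45·t(Snowy)
Solving: t(Snowy) = 1.8182.
Expected days from Snowy to Sunny: 1.8182.

1.8182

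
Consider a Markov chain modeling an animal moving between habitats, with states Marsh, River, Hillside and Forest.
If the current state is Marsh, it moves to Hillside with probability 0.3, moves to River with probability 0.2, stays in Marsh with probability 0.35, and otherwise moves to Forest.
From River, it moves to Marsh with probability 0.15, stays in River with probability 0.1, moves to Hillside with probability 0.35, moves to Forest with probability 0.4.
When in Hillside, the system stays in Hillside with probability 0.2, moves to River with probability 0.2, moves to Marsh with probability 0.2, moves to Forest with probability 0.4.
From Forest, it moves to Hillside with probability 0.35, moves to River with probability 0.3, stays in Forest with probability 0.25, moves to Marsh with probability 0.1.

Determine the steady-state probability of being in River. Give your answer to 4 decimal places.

Let the stationary distribution be π with π = πP and π_1 + π_2 + π_3 + π_4 = 1.
π_1 = 0.35·π_1 + 0.15·π_2 + 0.2·π_3 + 0.1·π_4
π_2 = 0.2·π_1 + 0.1·π_2 + 0.2·π_3 + 0.3·π_4
π_3 = 0.3·π_1 + 0.35·π_2 + 0.2·π_3 + 0.35·π_4
Solving with the normalization constraint gives π = (0.1868, 0.2097, 0.2962, 0.3072).
So the stationary probability of River is 0.2097.

0.2097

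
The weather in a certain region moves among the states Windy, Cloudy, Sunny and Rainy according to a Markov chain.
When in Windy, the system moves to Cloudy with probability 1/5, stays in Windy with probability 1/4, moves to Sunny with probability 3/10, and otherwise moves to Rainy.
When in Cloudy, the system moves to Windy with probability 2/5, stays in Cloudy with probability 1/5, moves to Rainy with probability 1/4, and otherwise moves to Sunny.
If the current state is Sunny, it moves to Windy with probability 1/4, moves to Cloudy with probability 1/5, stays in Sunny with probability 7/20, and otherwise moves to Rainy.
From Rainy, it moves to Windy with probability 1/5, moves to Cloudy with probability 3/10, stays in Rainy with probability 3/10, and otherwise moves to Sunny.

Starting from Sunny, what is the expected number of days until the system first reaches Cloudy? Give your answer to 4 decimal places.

4.4734

Let t(s) be the expected number of days to first reach Cloudy from state s, with t(Cloudy) = 0. Conditioning on the first day:
t(Windy) = 1 + 0.25·t(Windy) + 0.3·t(Sunny) + 0.25·t(Rainy)
t(Sunny) = 1 + 0.25·t(Windy) + 0.35·t(Sunny) + 0.2·t(Rainy)
t(Rainy) = 1 + 0.2·t(Windy) + 0.2·t(Sunny) + 0.3·t(Rainy)
Solving: t(Windy) = 4.4486, t(Sunny) = 4.4734, t(Rainy) = 3.9777.
Expected days from Sunny to Cloudy: 4.4734.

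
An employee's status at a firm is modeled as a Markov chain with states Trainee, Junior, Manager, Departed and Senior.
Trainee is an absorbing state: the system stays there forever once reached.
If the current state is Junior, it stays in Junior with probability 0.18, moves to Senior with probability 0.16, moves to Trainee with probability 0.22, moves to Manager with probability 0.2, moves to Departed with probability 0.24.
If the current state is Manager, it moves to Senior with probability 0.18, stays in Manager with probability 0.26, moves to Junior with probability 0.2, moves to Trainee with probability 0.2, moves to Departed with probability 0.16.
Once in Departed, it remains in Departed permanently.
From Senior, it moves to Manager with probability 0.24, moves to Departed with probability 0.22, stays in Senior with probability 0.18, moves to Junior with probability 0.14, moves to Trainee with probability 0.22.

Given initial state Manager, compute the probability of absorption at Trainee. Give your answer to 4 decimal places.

Let h(s) be the probability of absorption at Trainee starting from transient state s. Then h(Trainee) = 1 and h(Departed) = 0. By first-step analysis:
h(Junior) = 0.22·1 + 0.18·h(Junior) + 0.2·h(Manager) + 0.24·0 + 0.16·h(Senior)
h(Manager) = 0.2·1 + 0.2·h(Junior) + 0.26·h(Manager) + 0.16·0 + 0.18·h(Senior)
h(Senior) = 0.22·1 + 0.14·h(Junior) + 0.24·h(Manager) + 0.22·0 + 0.18·h(Senior)
Solving: h(Junior) = 0.4960, h(Manager) = 0.5278, h(Senior) = 0.5074.
Starting from Manager, the probability is 0.5278.

0.5278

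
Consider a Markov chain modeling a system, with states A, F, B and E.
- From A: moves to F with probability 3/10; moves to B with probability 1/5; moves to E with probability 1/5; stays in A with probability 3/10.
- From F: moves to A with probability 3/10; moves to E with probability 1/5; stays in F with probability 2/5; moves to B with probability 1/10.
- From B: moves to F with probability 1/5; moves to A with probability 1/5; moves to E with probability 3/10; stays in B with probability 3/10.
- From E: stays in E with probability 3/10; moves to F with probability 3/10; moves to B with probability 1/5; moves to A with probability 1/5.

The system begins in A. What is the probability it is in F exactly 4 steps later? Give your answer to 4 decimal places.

Propagate the distribution vector 4 steps from A.
After 0 steps: (1.0000, 0.0000, 0.0000, 0.0000)
After 1 step: (0.3000, 0.3000, 0.2000, 0.2000)
After 2 steps: (0.2600, 0.3100, 0.1900, 0.2400)
After 3 steps: (0.2570, 0.3120, 0.1880, 0.2430)
After 4 steps: (0.2569, 0.3124, 0.1876, 0.2431)
P(in F after 4 steps) = 0.3124

0.3124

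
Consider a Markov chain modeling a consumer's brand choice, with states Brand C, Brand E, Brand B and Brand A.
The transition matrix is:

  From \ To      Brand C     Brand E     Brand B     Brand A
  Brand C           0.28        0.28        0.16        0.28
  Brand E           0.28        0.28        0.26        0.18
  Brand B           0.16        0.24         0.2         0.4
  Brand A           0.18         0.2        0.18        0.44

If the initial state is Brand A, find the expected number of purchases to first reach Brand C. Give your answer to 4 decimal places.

Let t(s) be the expected number of purchases to first reach Brand C from state s, with t(Brand C) = 0. Conditioning on the first purchase:
t(Brand E) = 1 + 0.28·t(Brand E) + 0.26·t(Brand B) + 0.18·t(Brand A)
t(Brand B) = 1 + 0.24·t(Brand E) + 0.2·t(Brand B) + 0.4·t(Brand A)
t(Brand A) = 1 + 0.2·t(Brand E) + 0.18·t(Brand B) + 0.44·t(Brand A)
Solving: t(Brand E) = 4.4955, t(Brand B) = 5.1166, t(Brand A) = 5.0359.
Expected purchases from Brand A to Brand C: 5.0359.

5.0359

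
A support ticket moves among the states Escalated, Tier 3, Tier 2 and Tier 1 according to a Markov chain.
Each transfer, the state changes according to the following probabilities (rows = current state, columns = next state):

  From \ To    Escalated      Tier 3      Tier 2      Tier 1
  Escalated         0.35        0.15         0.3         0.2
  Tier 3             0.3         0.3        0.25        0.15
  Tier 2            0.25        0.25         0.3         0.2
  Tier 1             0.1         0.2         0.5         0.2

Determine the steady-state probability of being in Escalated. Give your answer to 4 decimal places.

Let the stationary distribution be π with π = πP and π_1 + π_2 + π_3 + π_4 = 1.
π_1 = 0.35·π_1 + 0.3·π_2 + 0.25·π_3 + 0.1·π_4
π_2 = 0.15·π_1 + 0.3·π_2 + 0.25·π_3 + 0.2·π_4
π_3 = 0.3·π_1 + 0.25·π_2 + 0.3·π_3 + 0.5·π_4
Solving with the normalization constraint gives π = (0.2589, 0.2260, 0.3264, 0.1887).
So the stationary probability of Escalated is 0.2589.

0.2589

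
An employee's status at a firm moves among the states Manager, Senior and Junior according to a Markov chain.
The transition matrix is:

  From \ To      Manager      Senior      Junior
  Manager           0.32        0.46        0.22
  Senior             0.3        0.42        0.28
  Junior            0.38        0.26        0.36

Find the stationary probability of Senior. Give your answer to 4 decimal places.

0.3879

Let the stationary distribution be π with π = πP and π_1 + π_2 + π_3 = 1.
π_1 = 0.32·π_1 + 0.3·π_2 + 0.38·π_3
π_2 = 0.46·π_1 + 0.42·π_2 + 0.26·π_3
Solving with the normalization constraint gives π = (0.3292, 0.3879, 0.2829).
So the stationary probability of Senior is 0.3879.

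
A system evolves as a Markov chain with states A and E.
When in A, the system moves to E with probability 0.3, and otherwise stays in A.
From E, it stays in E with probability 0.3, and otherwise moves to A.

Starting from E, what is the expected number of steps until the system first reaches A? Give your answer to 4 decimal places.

1.4286

Let t(s) be the expected number of steps to first reach A from state s, with t(A) = 0. Conditioning on the first step:
t(E) = 1 + 0.3·t(E)
Solving: t(E) = 1.4286.
Expected steps from E to A: 1.4286.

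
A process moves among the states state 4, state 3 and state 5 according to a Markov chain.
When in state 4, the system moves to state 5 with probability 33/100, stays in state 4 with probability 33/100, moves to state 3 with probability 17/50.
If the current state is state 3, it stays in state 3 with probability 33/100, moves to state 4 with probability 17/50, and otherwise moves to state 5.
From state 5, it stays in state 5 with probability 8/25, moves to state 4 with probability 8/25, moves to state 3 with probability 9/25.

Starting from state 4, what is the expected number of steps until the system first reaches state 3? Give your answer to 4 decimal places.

Let t(s) be the expected number of steps to first reach state 3 from state s, with t(state 3) = 0. Conditioning on the first step:
t(state 4) = 1 + 0.33·t(state 4) + 0.33·t(state 5)
t(state 5) = 1 + 0.32·t(state 4) + 0.32·t(state 5)
Solving: t(state 4) = 2.8857, t(state 5) = 2.8286.
Expected steps from state 4 to state 3: 2.8857.

2.8857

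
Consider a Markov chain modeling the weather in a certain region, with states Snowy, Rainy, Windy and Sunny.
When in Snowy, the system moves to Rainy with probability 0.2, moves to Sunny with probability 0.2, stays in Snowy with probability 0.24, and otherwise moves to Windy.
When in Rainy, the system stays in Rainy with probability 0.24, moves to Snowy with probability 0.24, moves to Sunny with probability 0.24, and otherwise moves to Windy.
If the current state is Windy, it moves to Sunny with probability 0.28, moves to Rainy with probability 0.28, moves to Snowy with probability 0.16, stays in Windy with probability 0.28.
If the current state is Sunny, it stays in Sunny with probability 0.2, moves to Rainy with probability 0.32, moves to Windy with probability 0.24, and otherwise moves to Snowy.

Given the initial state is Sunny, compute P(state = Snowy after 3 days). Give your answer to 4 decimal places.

Propagate the distribution vector 3 days from Sunny.
After 0 days: (0.0000, 0.0000, 0.0000, 1.0000)
After 1 day: (0.2400, 0.3200, 0.2400, 0.2000)
After 2 days: (0.2208, 0.2560, 0.2912, 0.2320)
After 3 days: (0.2167, 0.2614, 0.2884, 0.2335)
P(in Snowy after 3 days) = 0.2167

0.2167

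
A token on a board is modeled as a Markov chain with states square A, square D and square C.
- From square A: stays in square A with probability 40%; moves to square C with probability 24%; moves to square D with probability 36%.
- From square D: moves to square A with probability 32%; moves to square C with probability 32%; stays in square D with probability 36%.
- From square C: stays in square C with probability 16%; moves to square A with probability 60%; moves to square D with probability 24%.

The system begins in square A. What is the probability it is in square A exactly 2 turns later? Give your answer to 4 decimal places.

Sum over the intermediate state after 1 turn:
P = P(square A→square A)·P(square A→square A) + P(square A→square D)·P(square D→square A) + P(square A→square C)·P(square C→square A)
  = 0.4×0.4 + 0.36×0.32 + 0.24×0.6
  = 0.1600 + 0.1152 + 0.1440 = 0.4192

0.4192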